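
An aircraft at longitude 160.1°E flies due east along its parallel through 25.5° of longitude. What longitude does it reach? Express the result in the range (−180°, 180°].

174.4°W

Start at +160.1°; shift +25.5° → +185.6°.
+185.6° lies outside (−180°, 180°]; subtract 360° → -174.4°.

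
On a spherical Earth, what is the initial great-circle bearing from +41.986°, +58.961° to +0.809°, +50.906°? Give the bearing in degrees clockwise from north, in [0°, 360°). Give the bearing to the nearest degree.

Δλ = 50.906 − 58.961 = -8.055°.
θ = atan2( sin Δλ · cos φ₂ , cos φ₁ · sin φ₂ − sin φ₁ · cos φ₂ · cos Δλ )
  = atan2(-0.14011, -0.65179) = -167.868° → normalised to [0°, 360°): 192.132°.

192°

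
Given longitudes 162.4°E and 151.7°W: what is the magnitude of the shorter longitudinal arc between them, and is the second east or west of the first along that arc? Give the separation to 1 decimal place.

Raw difference: -151.7 − 162.4 = -314.1°.
Normalise into (−180°, 180°]: -314.1° + 360° = 45.9°.
Positive ⇒ the second point lies to the east; separation 45.9°.

45.9° east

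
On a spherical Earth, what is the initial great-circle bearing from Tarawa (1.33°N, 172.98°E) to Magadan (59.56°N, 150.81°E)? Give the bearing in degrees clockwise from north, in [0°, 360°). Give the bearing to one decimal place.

Δλ = 150.81 − 172.98 = -22.17°.
θ = atan2( sin Δλ · cos φ₂ , cos φ₁ · sin φ₂ − sin φ₁ · cos φ₂ · cos Δλ )
  = atan2(-0.19118, 0.85104) = -12.661° → normalised to [0°, 360°): 347.339°.

347.3°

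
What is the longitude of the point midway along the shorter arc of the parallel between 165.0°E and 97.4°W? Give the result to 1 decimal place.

146.2°W

Signed shortest Δλ from +165.0° to -97.4° is +97.6°.
Midpoint longitude = +165.0° + (+97.6°)/2 = +165.0° + 48.8° = +213.8°.
Normalise into (−180°, 180°]: -146.2°.
(The naïve average (+165.0 + -97.4)/2 = 33.8° is on the wrong side of the globe.)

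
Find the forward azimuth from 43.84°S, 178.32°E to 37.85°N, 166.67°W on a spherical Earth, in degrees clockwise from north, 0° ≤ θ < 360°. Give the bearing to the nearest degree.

12°

Δλ = -166.67 − 178.32 = -344.99°; wrapped into (−180°, 180°]: 15.01°.
θ = atan2( sin Δλ · cos φ₂ , cos φ₁ · sin φ₂ − sin φ₁ · cos φ₂ · cos Δλ )
  = atan2(0.20450, 0.97084) = 11.895° → normalised to [0°, 360°): 11.895°.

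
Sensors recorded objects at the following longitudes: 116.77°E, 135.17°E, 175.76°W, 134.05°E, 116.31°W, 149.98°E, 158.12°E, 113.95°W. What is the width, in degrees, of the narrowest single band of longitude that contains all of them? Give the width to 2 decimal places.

Sort the longitudes: -175.76°, -116.31°, -113.95°, +116.77°, +134.05°, +135.17°, +149.98°, +158.12°.
Eastward gaps between consecutive values (wrapping around): 59.45°, 2.36°, 230.72°, 17.28°, 1.12°, 14.81°, 8.14°, 26.12°.
Largest gap = 230.72° ⇒ minimal covering band is its complement: 360° − 230.72° = 129.28°.
Band runs from +116.77° eastward to -113.95°, crossing the antimeridian.

129.28°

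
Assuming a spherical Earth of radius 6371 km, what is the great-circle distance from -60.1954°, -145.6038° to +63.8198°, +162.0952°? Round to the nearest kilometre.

14470 km

Δλ = 162.0952 − -145.6038 = 307.6990°; wrapped into (−180°, 180°]: -52.3010°.
Δφ = 63.8198 − -60.1954 = 124.0152°.
a = sin²(Δφ/2) + cos φ₁ · cos φ₂ · sin²(Δλ/2) = 0.822303.
c = 2·atan2(√a, √(1−a)) = 2.27130 rad → d = 6371·c ≈ 14470.47 km.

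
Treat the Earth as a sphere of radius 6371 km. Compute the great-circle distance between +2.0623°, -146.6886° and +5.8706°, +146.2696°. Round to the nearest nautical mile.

4020 nmi

Δλ = 146.2696 − -146.6886 = 292.9582°; wrapped into (−180°, 180°]: -67.0418°.
Δφ = 5.8706 − 2.0623 = 3.8083°.
a = sin²(Δφ/2) + cos φ₁ · cos φ₂ · sin²(Δλ/2) = 0.304278.
c = 2·atan2(√a, √(1−a)) = 1.16860 rad → d = 6371·c ≈ 7445.13 km ≈ 4020.05 nmi.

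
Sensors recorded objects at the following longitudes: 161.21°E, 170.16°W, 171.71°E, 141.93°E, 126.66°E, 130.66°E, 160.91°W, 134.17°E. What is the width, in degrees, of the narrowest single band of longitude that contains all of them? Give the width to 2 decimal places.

72.43°

Sort the longitudes: -170.16°, -160.91°, +126.66°, +130.66°, +134.17°, +141.93°, +161.21°, +171.71°.
Eastward gaps between consecutive values (wrapping around): 9.25°, 287.57°, 4.00°, 3.51°, 7.76°, 19.28°, 10.50°, 18.13°.
Largest gap = 287.57° ⇒ minimal covering band is its complement: 360° − 287.57° = 72.43°.
Band runs from +126.66° eastward to -160.91°, crossing the antimeridian.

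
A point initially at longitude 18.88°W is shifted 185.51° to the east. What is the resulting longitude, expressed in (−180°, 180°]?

Start at -18.88°; shift +185.51° → +166.63°.
+166.63° already lies in (−180°, 180°].

166.63°E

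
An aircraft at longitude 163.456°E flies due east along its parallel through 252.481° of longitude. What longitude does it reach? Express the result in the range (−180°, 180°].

Start at +163.456°; shift +252.481° → +415.937°.
+415.937° lies outside (−180°, 180°]; subtract 360° → +55.937°.

55.937°E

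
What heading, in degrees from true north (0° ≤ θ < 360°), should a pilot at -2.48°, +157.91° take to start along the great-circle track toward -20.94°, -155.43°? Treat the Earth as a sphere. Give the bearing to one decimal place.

115.9°

Δλ = -155.43 − 157.91 = -313.34°; wrapped into (−180°, 180°]: 46.66°.
θ = atan2( sin Δλ · cos φ₂ , cos φ₁ · sin φ₂ − sin φ₁ · cos φ₂ · cos Δλ )
  = atan2(0.67926, -0.32932) = 115.865° → normalised to [0°, 360°): 115.865°.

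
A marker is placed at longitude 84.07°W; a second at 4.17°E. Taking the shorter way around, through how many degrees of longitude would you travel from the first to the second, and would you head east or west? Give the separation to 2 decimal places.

88.24° east

Raw difference: 4.17 − -84.07 = 88.24°.
Normalise into (−180°, 180°]: 88.24° stays 88.24°.
Positive ⇒ the second point lies to the east; separation 88.24°.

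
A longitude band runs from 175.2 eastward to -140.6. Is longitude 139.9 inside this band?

Band width going east from +175.2° to -140.6°: ((-140.6 − 175.2) mod 360) = 44.2°.
Offset of +139.9° east of the west edge: ((139.9 − 175.2) mod 360) = 324.7°.
324.7° > 44.2° ⇒ outside.

No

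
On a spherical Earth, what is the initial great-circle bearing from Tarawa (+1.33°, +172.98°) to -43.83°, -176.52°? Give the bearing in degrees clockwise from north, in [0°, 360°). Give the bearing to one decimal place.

Δλ = -176.52 − 172.98 = -349.50°; wrapped into (−180°, 180°]: 10.50°.
θ = atan2( sin Δλ · cos φ₂ , cos φ₁ · sin φ₂ − sin φ₁ · cos φ₂ · cos Δλ )
  = atan2(0.13146, -0.70880) = 169.492° → normalised to [0°, 360°): 169.492°.

169.5°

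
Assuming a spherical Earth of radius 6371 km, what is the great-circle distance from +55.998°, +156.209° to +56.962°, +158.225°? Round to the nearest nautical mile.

88 nmi

Δλ = 158.225 − 156.209 = 2.016°.
Δφ = 56.962 − 55.998 = 0.964°.
a = sin²(Δφ/2) + cos φ₁ · cos φ₂ · sin²(Δλ/2) = 0.000165.
c = 2·atan2(√a, √(1−a)) = 0.02570 rad → d = 6371·c ≈ 163.74 km ≈ 88.41 nmi.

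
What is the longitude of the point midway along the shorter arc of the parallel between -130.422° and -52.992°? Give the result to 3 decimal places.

-91.707°

Signed shortest Δλ from -130.422° to -52.992° is +77.430°.
Midpoint longitude = -130.422° + (+77.430°)/2 = -130.422° + 38.715° = -91.707°.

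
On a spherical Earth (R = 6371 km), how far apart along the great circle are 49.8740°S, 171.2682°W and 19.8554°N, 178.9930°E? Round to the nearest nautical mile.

Δλ = 178.9930 − -171.2682 = 350.2612°; wrapped into (−180°, 180°]: -9.7388°.
Δφ = 19.8554 − -49.8740 = 69.7294°.
a = sin²(Δφ/2) + cos φ₁ · cos φ₂ · sin²(Δλ/2) = 0.331140.
c = 2·atan2(√a, √(1−a)) = 1.22630 rad → d = 6371·c ≈ 7812.78 km ≈ 4218.56 nmi.

4219 nmi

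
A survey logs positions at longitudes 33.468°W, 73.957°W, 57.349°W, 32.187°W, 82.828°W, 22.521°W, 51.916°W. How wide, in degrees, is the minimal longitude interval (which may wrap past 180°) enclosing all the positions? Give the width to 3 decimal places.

60.307°

Sort the longitudes: -82.828°, -73.957°, -57.349°, -51.916°, -33.468°, -32.187°, -22.521°.
Eastward gaps between consecutive values (wrapping around): 8.871°, 16.608°, 5.433°, 18.448°, 1.281°, 9.666°, 299.693°.
Largest gap = 299.693° ⇒ minimal covering band is its complement: 360° − 299.693° = 60.307°.
Band runs from -82.828° eastward to -22.521°.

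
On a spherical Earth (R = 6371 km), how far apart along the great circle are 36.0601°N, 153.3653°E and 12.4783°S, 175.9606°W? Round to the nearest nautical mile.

3393 nmi

Δλ = -175.9606 − 153.3653 = -329.3259°; wrapped into (−180°, 180°]: 30.6741°.
Δφ = -12.4783 − 36.0601 = -48.5384°.
a = sin²(Δφ/2) + cos φ₁ · cos φ₂ · sin²(Δλ/2) = 0.224160.
c = 2·atan2(√a, √(1−a)) = 0.98642 rad → d = 6371·c ≈ 6284.47 km ≈ 3393.34 nmi.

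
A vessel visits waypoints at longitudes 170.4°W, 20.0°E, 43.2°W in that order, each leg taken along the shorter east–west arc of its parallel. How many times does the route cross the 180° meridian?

Leg 1: -170.4° → +20.0°, shortest Δλ = -169.6° (west) — crosses 180°.
Leg 2: +20.0° → -43.2°, shortest Δλ = -63.2° (west) — does not cross 180°.
Total crossings: 1.

1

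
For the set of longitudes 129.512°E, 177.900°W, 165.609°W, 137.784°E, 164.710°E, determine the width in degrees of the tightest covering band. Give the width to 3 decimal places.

Sort the longitudes: -177.900°, -165.609°, +129.512°, +137.784°, +164.710°.
Eastward gaps between consecutive values (wrapping around): 12.291°, 295.121°, 8.272°, 26.926°, 17.390°.
Largest gap = 295.121° ⇒ minimal covering band is its complement: 360° − 295.121° = 64.879°.
Band runs from +129.512° eastward to -165.609°, crossing the antimeridian.

64.879°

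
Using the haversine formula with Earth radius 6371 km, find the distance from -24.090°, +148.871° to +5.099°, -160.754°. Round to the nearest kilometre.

6346 km

Δλ = -160.754 − 148.871 = -309.625°; wrapped into (−180°, 180°]: 50.375°.
Δφ = 5.099 − -24.090 = 29.189°.
a = sin²(Δφ/2) + cos φ₁ · cos φ₂ · sin²(Δλ/2) = 0.228183.
c = 2·atan2(√a, √(1−a)) = 0.99604 rad → d = 6371·c ≈ 6345.75 km.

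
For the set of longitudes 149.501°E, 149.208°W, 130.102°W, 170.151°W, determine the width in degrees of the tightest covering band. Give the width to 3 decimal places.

Sort the longitudes: -170.151°, -149.208°, -130.102°, +149.501°.
Eastward gaps between consecutive values (wrapping around): 20.943°, 19.106°, 279.603°, 40.348°.
Largest gap = 279.603° ⇒ minimal covering band is its complement: 360° − 279.603° = 80.397°.
Band runs from +149.501° eastward to -130.102°, crossing the antimeridian.

80.397°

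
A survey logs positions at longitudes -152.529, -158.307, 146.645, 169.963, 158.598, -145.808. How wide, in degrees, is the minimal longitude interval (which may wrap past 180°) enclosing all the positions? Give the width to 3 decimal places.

Sort the longitudes: -158.307°, -152.529°, -145.808°, +146.645°, +158.598°, +169.963°.
Eastward gaps between consecutive values (wrapping around): 5.778°, 6.721°, 292.453°, 11.953°, 11.365°, 31.730°.
Largest gap = 292.453° ⇒ minimal covering band is its complement: 360° − 292.453° = 67.547°.
Band runs from +146.645° eastward to -145.808°, crossing the antimeridian.

67.547°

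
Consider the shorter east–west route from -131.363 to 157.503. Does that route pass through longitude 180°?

Naïve |157.503 − -131.363| = 288.866° > 180°, so the shorter arc goes the other way round — across 180°.
Signed shortest Δλ = ((157.503 − -131.363 + 180) mod 360) − 180 = -71.134°.
Going west by 71.134° from -131.363° passes through 180° before reaching +157.503°.

Yes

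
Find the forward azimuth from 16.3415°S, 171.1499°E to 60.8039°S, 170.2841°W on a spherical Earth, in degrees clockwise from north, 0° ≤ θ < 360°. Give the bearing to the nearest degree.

Δλ = -170.2841 − 171.1499 = -341.4340°; wrapped into (−180°, 180°]: 18.5660°.
θ = atan2( sin Δλ · cos φ₂ , cos φ₁ · sin φ₂ − sin φ₁ · cos φ₂ · cos Δλ )
  = atan2(0.15531, -0.70758) = 167.620° → normalised to [0°, 360°): 167.620°.

168°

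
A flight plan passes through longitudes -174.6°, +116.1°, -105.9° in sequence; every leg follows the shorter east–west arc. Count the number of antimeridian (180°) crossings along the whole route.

Leg 1: -174.6° → +116.1°, shortest Δλ = -69.3° (west) — crosses 180°.
Leg 2: +116.1° → -105.9°, shortest Δλ = 138.0° (east) — crosses 180°.
Total crossings: 2.

2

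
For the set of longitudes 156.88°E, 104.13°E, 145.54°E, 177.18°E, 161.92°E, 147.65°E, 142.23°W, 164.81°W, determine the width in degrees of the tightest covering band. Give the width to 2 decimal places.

Sort the longitudes: -164.81°, -142.23°, +104.13°, +145.54°, +147.65°, +156.88°, +161.92°, +177.18°.
Eastward gaps between consecutive values (wrapping around): 22.58°, 246.36°, 41.41°, 2.11°, 9.23°, 5.04°, 15.26°, 18.01°.
Largest gap = 246.36° ⇒ minimal covering band is its complement: 360° − 246.36° = 113.64°.
Band runs from +104.13° eastward to -142.23°, crossing the antimeridian.

113.64°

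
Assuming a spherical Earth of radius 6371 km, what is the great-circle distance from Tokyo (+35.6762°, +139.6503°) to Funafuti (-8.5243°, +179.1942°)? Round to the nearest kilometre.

6426 km

Δλ = 179.1942 − 139.6503 = 39.5439°.
Δφ = -8.5243 − 35.6762 = -44.2005°.
a = sin²(Δφ/2) + cos φ₁ · cos φ₂ · sin²(Δλ/2) = 0.233477.
c = 2·atan2(√a, √(1−a)) = 1.00860 rad → d = 6371·c ≈ 6425.78 km.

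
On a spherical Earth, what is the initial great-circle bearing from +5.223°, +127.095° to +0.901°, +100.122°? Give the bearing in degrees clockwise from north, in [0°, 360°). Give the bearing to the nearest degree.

262°

Δλ = 100.122 − 127.095 = -26.973°.
θ = atan2( sin Δλ · cos φ₂ , cos φ₁ · sin φ₂ − sin φ₁ · cos φ₂ · cos Δλ )
  = atan2(-0.45351, -0.06546) = -98.213° → normalised to [0°, 360°): 261.787°.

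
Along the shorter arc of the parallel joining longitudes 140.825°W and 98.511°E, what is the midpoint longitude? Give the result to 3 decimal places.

158.843°E

Signed shortest Δλ from -140.825° to +98.511° is -120.664°.
Midpoint longitude = -140.825° + (-120.664°)/2 = -140.825° − 60.332° = -201.157°.
Normalise into (−180°, 180°]: +158.843°.
(The naïve average (-140.825 + +98.511)/2 = -21.157° is on the wrong side of the globe.)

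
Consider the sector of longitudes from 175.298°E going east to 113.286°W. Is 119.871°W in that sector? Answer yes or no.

Yes

Band width going east from +175.298° to -113.286°: ((-113.286 − 175.298) mod 360) = 71.416°.
Offset of -119.871° east of the west edge: ((-119.871 − 175.298) mod 360) = 64.831°.
64.831° ≤ 71.416° ⇒ inside.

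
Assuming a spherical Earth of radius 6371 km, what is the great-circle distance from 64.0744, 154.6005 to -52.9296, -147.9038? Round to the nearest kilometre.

13918 km

Δλ = -147.9038 − 154.6005 = -302.5043°; wrapped into (−180°, 180°]: 57.4957°.
Δφ = -52.9296 − 64.0744 = -117.0040°.
a = sin²(Δφ/2) + cos φ₁ · cos φ₂ · sin²(Δλ/2) = 0.787989.
c = 2·atan2(√a, √(1−a)) = 2.18460 rad → d = 6371·c ≈ 13918.06 km.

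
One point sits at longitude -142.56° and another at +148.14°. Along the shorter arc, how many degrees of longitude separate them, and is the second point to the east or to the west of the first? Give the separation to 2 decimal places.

Raw difference: 148.14 − -142.56 = 290.7°.
Normalise into (−180°, 180°]: 290.7° − 360° = -69.3°.
Negative ⇒ the second point lies to the west; separation 69.30°.

69.30° west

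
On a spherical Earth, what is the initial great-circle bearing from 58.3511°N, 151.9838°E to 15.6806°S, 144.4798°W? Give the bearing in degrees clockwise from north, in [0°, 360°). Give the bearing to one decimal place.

120.5°

Δλ = -144.4798 − 151.9838 = -296.4636°; wrapped into (−180°, 180°]: 63.5364°.
θ = atan2( sin Δλ · cos φ₂ , cos φ₁ · sin φ₂ − sin φ₁ · cos φ₂ · cos Δλ )
  = atan2(0.86190, -0.50705) = 120.468° → normalised to [0°, 360°): 120.468°.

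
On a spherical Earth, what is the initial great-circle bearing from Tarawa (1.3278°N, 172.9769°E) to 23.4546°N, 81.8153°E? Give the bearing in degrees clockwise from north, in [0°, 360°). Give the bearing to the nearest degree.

Δλ = 81.8153 − 172.9769 = -91.1616°.
θ = atan2( sin Δλ · cos φ₂ , cos φ₁ · sin φ₂ − sin φ₁ · cos φ₂ · cos Δλ )
  = atan2(-0.91719, 0.39835) = -66.524° → normalised to [0°, 360°): 293.476°.

293°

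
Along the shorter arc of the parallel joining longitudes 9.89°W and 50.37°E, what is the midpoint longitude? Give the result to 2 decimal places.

Signed shortest Δλ from -9.89° to +50.37° is +60.26°.
Midpoint longitude = -9.89° + (+60.26°)/2 = -9.89° + 30.13° = +20.24°.

20.24°E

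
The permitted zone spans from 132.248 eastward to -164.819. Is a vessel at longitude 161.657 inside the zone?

Yes

Band width going east from +132.248° to -164.819°: ((-164.819 − 132.248) mod 360) = 62.933°.
Offset of +161.657° east of the west edge: ((161.657 − 132.248) mod 360) = 29.409°.
29.409° ≤ 62.933° ⇒ inside.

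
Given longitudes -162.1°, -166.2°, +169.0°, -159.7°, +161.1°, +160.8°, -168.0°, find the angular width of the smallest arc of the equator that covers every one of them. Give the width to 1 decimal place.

Sort the longitudes: -168.0°, -166.2°, -162.1°, -159.7°, +160.8°, +161.1°, +169.0°.
Eastward gaps between consecutive values (wrapping around): 1.8°, 4.1°, 2.4°, 320.5°, 0.3°, 7.9°, 23.0°.
Largest gap = 320.5° ⇒ minimal covering band is its complement: 360° − 320.5° = 39.5°.
Band runs from +160.8° eastward to -159.7°, crossing the antimeridian.

39.5°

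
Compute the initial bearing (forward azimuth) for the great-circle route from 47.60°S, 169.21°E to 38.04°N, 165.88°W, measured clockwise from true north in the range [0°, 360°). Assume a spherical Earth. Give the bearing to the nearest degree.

Δλ = -165.88 − 169.21 = -335.09°; wrapped into (−180°, 180°]: 24.91°.
θ = atan2( sin Δλ · cos φ₂ , cos φ₁ · sin φ₂ − sin φ₁ · cos φ₂ · cos Δλ )
  = atan2(0.33172, 0.94300) = 19.381° → normalised to [0°, 360°): 19.381°.

19°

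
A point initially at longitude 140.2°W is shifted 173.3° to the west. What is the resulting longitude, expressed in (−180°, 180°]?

46.5°E

Start at -140.2°; shift −173.3° → -313.5°.
-313.5° lies outside (−180°, 180°]; add 360° → +46.5°.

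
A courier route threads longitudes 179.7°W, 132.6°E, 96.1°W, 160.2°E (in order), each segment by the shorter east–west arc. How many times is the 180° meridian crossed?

3

Leg 1: -179.7° → +132.6°, shortest Δλ = -47.7° (west) — crosses 180°.
Leg 2: +132.6° → -96.1°, shortest Δλ = 131.3° (east) — crosses 180°.
Leg 3: -96.1° → +160.2°, shortest Δλ = -103.7° (west) — crosses 180°.
Total crossings: 3.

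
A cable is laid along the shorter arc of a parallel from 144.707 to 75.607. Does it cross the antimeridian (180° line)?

Signed shortest Δλ = ((75.607 − 144.707 + 180) mod 360) − 180 = -69.1°.
Going west by 69.1° from +144.707° reaches +75.607° without touching 180°.

No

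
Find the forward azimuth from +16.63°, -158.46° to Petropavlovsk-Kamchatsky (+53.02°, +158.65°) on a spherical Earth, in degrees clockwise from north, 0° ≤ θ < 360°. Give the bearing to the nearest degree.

327°

Δλ = 158.65 − -158.46 = 317.11°; wrapped into (−180°, 180°]: -42.89°.
θ = atan2( sin Δλ · cos φ₂ , cos φ₁ · sin φ₂ − sin φ₁ · cos φ₂ · cos Δλ )
  = atan2(-0.40940, 0.63930) = -32.635° → normalised to [0°, 360°): 327.365°.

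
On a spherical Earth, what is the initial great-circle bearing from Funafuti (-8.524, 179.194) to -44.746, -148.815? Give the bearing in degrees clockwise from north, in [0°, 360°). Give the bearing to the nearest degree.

Δλ = -148.815 − 179.194 = -328.009°; wrapped into (−180°, 180°]: 31.991°.
θ = atan2( sin Δλ · cos φ₂ , cos φ₁ · sin φ₂ − sin φ₁ · cos φ₂ · cos Δλ )
  = atan2(0.37627, -0.60690) = 148.202° → normalised to [0°, 360°): 148.202°.

148°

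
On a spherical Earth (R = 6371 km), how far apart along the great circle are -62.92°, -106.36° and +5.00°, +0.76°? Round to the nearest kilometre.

Δλ = 0.76 − -106.36 = 107.12°.
Δφ = 5.00 − -62.92 = 67.92°.
a = sin²(Δφ/2) + cos φ₁ · cos φ₂ · sin²(Δλ/2) = 0.605550.
c = 2·atan2(√a, √(1−a)) = 1.78350 rad → d = 6371·c ≈ 11362.66 km.

11363 km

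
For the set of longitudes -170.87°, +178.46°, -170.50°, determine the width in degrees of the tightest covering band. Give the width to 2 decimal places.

11.04°

Sort the longitudes: -170.87°, -170.50°, +178.46°.
Eastward gaps between consecutive values (wrapping around): 0.37°, 348.96°, 10.67°.
Largest gap = 348.96° ⇒ minimal covering band is its complement: 360° − 348.96° = 11.04°.
Band runs from +178.46° eastward to -170.50°, crossing the antimeridian.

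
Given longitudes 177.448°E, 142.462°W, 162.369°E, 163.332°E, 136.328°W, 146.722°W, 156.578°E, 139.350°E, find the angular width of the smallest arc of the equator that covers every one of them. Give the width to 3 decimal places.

84.322°

Sort the longitudes: -146.722°, -142.462°, -136.328°, +139.350°, +156.578°, +162.369°, +163.332°, +177.448°.
Eastward gaps between consecutive values (wrapping around): 4.260°, 6.134°, 275.678°, 17.228°, 5.791°, 0.963°, 14.116°, 35.830°.
Largest gap = 275.678° ⇒ minimal covering band is its complement: 360° − 275.678° = 84.322°.
Band runs from +139.350° eastward to -136.328°, crossing the antimeridian.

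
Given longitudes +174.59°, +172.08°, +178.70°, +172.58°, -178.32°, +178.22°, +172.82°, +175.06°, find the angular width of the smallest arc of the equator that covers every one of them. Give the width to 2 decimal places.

9.60°

Sort the longitudes: -178.32°, +172.08°, +172.58°, +172.82°, +174.59°, +175.06°, +178.22°, +178.70°.
Eastward gaps between consecutive values (wrapping around): 350.40°, 0.50°, 0.24°, 1.77°, 0.47°, 3.16°, 0.48°, 2.98°.
Largest gap = 350.40° ⇒ minimal covering band is its complement: 360° − 350.40° = 9.60°.
Band runs from +172.08° eastward to -178.32°, crossing the antimeridian.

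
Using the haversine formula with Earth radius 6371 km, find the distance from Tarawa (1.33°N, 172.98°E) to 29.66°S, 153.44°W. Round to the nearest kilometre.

4957 km

Δλ = -153.44 − 172.98 = -326.42°; wrapped into (−180°, 180°]: 33.58°.
Δφ = -29.66 − 1.33 = -30.99°.
a = sin²(Δφ/2) + cos φ₁ · cos φ₂ · sin²(Δλ/2) = 0.143862.
c = 2·atan2(√a, √(1−a)) = 0.77806 rad → d = 6371·c ≈ 4957.02 km.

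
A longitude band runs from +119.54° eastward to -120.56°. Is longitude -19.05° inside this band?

Band width going east from +119.54° to -120.56°: ((-120.56 − 119.54) mod 360) = 119.90°.
Offset of -19.05° east of the west edge: ((-19.05 − 119.54) mod 360) = 221.41°.
221.41° > 119.90° ⇒ outside.

No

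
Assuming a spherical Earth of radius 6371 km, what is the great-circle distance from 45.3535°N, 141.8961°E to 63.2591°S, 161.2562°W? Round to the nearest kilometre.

13070 km

Δλ = -161.2562 − 141.8961 = -303.1523°; wrapped into (−180°, 180°]: 56.8477°.
Δφ = -63.2591 − 45.3535 = -108.6126°.
a = sin²(Δφ/2) + cos φ₁ · cos φ₂ · sin²(Δλ/2) = 0.731224.
c = 2·atan2(√a, √(1−a)) = 2.05155 rad → d = 6371·c ≈ 13070.43 km.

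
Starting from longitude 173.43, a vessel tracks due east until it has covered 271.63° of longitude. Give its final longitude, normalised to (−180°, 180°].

Start at +173.43°; shift +271.63° → +445.06°.
+445.06° lies outside (−180°, 180°]; subtract 360° → +85.06°.

+85.06°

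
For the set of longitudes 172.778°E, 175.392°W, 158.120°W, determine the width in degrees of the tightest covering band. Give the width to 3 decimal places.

29.102°

Sort the longitudes: -175.392°, -158.120°, +172.778°.
Eastward gaps between consecutive values (wrapping around): 17.272°, 330.898°, 11.830°.
Largest gap = 330.898° ⇒ minimal covering band is its complement: 360° − 330.898° = 29.102°.
Band runs from +172.778° eastward to -158.120°, crossing the antimeridian.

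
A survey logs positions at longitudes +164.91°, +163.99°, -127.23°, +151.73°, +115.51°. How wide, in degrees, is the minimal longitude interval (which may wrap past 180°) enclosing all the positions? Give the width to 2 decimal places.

Sort the longitudes: -127.23°, +115.51°, +151.73°, +163.99°, +164.91°.
Eastward gaps between consecutive values (wrapping around): 242.74°, 36.22°, 12.26°, 0.92°, 67.86°.
Largest gap = 242.74° ⇒ minimal covering band is its complement: 360° − 242.74° = 117.26°.
Band runs from +115.51° eastward to -127.23°, crossing the antimeridian.

117.26°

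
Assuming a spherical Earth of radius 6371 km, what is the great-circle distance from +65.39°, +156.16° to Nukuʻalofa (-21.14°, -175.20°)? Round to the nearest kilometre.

9925 km

Δλ = -175.20 − 156.16 = -331.36°; wrapped into (−180°, 180°]: 28.64°.
Δφ = -21.14 − 65.39 = -86.53°.
a = sin²(Δφ/2) + cos φ₁ · cos φ₂ · sin²(Δλ/2) = 0.493499.
c = 2·atan2(√a, √(1−a)) = 1.55779 rad → d = 6371·c ≈ 9924.70 km.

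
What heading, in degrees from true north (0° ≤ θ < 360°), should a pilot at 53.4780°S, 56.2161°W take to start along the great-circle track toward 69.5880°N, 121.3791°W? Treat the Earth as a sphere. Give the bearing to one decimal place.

334.9°

Δλ = -121.3791 − -56.2161 = -65.1630°.
θ = atan2( sin Δλ · cos φ₂ , cos φ₁ · sin φ₂ − sin φ₁ · cos φ₂ · cos Δλ )
  = atan2(-0.31651, 0.67549) = -25.106° → normalised to [0°, 360°): 334.894°.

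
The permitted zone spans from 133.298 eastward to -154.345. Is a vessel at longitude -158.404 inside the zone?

Yes

Band width going east from +133.298° to -154.345°: ((-154.345 − 133.298) mod 360) = 72.357°.
Offset of -158.404° east of the west edge: ((-158.404 − 133.298) mod 360) = 68.298°.
68.298° ≤ 72.357° ⇒ inside.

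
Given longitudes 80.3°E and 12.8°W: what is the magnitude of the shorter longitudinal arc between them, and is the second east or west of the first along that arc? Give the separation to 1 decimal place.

Raw difference: -12.8 − 80.3 = -93.1°.
Normalise into (−180°, 180°]: -93.1° stays -93.1°.
Negative ⇒ the second point lies to the west; separation 93.1°.

93.1° west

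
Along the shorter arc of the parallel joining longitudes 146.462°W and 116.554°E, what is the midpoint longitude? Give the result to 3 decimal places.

165.046°E

Signed shortest Δλ from -146.462° to +116.554° is -96.984°.
Midpoint longitude = -146.462° + (-96.984°)/2 = -146.462° − 48.492° = -194.954°.
Normalise into (−180°, 180°]: +165.046°.
(The naïve average (-146.462 + +116.554)/2 = -14.954° is on the wrong side of the globe.)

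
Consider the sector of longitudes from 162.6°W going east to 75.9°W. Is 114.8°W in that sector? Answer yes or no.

Yes

Band width going east from -162.6° to -75.9°: ((-75.9 − -162.6) mod 360) = 86.7°.
Offset of -114.8° east of the west edge: ((-114.8 − -162.6) mod 360) = 47.8°.
47.8° ≤ 86.7° ⇒ inside.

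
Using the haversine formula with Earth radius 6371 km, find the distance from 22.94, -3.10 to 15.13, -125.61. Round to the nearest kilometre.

12464 km

Δλ = -125.61 − -3.10 = -122.51°.
Δφ = 15.13 − 22.94 = -7.81°.
a = sin²(Δφ/2) + cos φ₁ · cos φ₂ · sin²(Δλ/2) = 0.688026.
c = 2·atan2(√a, √(1−a)) = 1.95633 rad → d = 6371·c ≈ 12463.77 km.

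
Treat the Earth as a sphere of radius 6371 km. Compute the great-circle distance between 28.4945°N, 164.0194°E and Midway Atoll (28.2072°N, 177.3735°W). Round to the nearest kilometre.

Δλ = -177.3735 − 164.0194 = -341.3929°; wrapped into (−180°, 180°]: 18.6071°.
Δφ = 28.2072 − 28.4945 = -0.2873°.
a = sin²(Δφ/2) + cos φ₁ · cos φ₂ · sin²(Δλ/2) = 0.020248.
c = 2·atan2(√a, √(1−a)) = 0.28556 rad → d = 6371·c ≈ 1819.31 km.

1819 km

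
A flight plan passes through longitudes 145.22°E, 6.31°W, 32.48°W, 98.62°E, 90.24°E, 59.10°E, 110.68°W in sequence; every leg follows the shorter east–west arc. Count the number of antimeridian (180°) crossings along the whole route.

Leg 1: +145.22° → -6.31°, shortest Δλ = -151.53° (west) — does not cross 180°.
Leg 2: -6.31° → -32.48°, shortest Δλ = -26.17° (west) — does not cross 180°.
Leg 3: -32.48° → +98.62°, shortest Δλ = 131.1° (east) — does not cross 180°.
Leg 4: +98.62° → +90.24°, shortest Δλ = -8.38° (west) — does not cross 180°.
Leg 5: +90.24° → +59.10°, shortest Δλ = -31.14° (west) — does not cross 180°.
Leg 6: +59.10° → -110.68°, shortest Δλ = -169.78° (west) — does not cross 180°.
Total crossings: 0.

0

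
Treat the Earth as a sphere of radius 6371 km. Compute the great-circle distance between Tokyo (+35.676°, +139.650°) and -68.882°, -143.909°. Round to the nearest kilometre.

Δλ = -143.909 − 139.650 = -283.559°; wrapped into (−180°, 180°]: 76.441°.
Δφ = -68.882 − 35.676 = -104.558°.
a = sin²(Δφ/2) + cos φ₁ · cos φ₂ · sin²(Δλ/2) = 0.737709.
c = 2·atan2(√a, √(1−a)) = 2.06623 rad → d = 6371·c ≈ 13163.98 km.

13164 km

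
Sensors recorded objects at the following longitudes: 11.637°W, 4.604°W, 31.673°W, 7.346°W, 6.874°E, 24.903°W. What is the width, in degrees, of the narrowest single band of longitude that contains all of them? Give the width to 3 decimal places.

Sort the longitudes: -31.673°, -24.903°, -11.637°, -7.346°, -4.604°, +6.874°.
Eastward gaps between consecutive values (wrapping around): 6.770°, 13.266°, 4.291°, 2.742°, 11.478°, 321.453°.
Largest gap = 321.453° ⇒ minimal covering band is its complement: 360° − 321.453° = 38.547°.
Band runs from -31.673° eastward to +6.874°.

38.547°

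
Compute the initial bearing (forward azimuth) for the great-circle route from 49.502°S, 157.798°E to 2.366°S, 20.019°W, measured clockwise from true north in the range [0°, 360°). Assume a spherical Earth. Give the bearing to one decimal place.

182.8°

Δλ = -20.019 − 157.798 = -177.817°.
θ = atan2( sin Δλ · cos φ₂ , cos φ₁ · sin φ₂ − sin φ₁ · cos φ₂ · cos Δλ )
  = atan2(-0.03806, -0.78604) = -177.228° → normalised to [0°, 360°): 182.772°.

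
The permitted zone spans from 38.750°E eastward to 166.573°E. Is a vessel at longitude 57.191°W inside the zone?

Band width going east from +38.750° to +166.573°: ((166.573 − 38.750) mod 360) = 127.823°.
Offset of -57.191° east of the west edge: ((-57.191 − 38.750) mod 360) = 264.059°.
264.059° > 127.823° ⇒ outside.

No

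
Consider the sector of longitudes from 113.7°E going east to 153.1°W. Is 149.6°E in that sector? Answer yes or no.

Band width going east from +113.7° to -153.1°: ((-153.1 − 113.7) mod 360) = 93.2°.
Offset of +149.6° east of the west edge: ((149.6 − 113.7) mod 360) = 35.9°.
35.9° ≤ 93.2° ⇒ inside.

Yes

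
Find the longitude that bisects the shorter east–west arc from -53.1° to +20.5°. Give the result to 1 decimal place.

-16.3°

Signed shortest Δλ from -53.1° to +20.5° is +73.6°.
Midpoint longitude = -53.1° + (+73.6°)/2 = -53.1° + 36.8° = -16.3°.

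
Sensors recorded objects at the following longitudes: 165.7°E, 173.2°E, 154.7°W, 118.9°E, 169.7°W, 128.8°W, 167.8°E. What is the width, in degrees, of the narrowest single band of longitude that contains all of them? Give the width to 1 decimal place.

112.3°

Sort the longitudes: -169.7°, -154.7°, -128.8°, +118.9°, +165.7°, +167.8°, +173.2°.
Eastward gaps between consecutive values (wrapping around): 15.0°, 25.9°, 247.7°, 46.8°, 2.1°, 5.4°, 17.1°.
Largest gap = 247.7° ⇒ minimal covering band is its complement: 360° − 247.7° = 112.3°.
Band runs from +118.9° eastward to -128.8°, crossing the antimeridian.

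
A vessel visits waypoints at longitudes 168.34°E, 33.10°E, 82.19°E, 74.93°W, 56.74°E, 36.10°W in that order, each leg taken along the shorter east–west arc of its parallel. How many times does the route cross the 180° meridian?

Leg 1: +168.34° → +33.10°, shortest Δλ = -135.24° (west) — does not cross 180°.
Leg 2: +33.10° → +82.19°, shortest Δλ = 49.09° (east) — does not cross 180°.
Leg 3: +82.19° → -74.93°, shortest Δλ = -157.12° (west) — does not cross 180°.
Leg 4: -74.93° → +56.74°, shortest Δλ = 131.67° (east) — does not cross 180°.
Leg 5: +56.74° → -36.10°, shortest Δλ = -92.84° (west) — does not cross 180°.
Total crossings: 0.

0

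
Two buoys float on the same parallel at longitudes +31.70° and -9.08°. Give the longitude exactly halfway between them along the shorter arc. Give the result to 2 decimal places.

+11.31°

Signed shortest Δλ from +31.70° to -9.08° is -40.78°.
Midpoint longitude = +31.70° + (-40.78°)/2 = +31.70° − 20.39° = +11.31°.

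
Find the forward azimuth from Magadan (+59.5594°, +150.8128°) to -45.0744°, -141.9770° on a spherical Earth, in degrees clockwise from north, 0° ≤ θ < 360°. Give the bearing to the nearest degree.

Δλ = -141.9770 − 150.8128 = -292.7898°; wrapped into (−180°, 180°]: 67.2102°.
θ = atan2( sin Δλ · cos φ₂ , cos φ₁ · sin φ₂ − sin φ₁ · cos φ₂ · cos Δλ )
  = atan2(0.65106, -0.59455) = 132.403° → normalised to [0°, 360°): 132.403°.

132°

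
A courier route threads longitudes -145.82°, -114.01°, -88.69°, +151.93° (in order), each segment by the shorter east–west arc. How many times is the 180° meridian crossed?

1

Leg 1: -145.82° → -114.01°, shortest Δλ = 31.81° (east) — does not cross 180°.
Leg 2: -114.01° → -88.69°, shortest Δλ = 25.32° (east) — does not cross 180°.
Leg 3: -88.69° → +151.93°, shortest Δλ = -119.38° (west) — crosses 180°.
Total crossings: 1.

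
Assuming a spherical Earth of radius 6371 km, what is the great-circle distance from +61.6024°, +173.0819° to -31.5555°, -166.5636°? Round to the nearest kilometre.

Δλ = -166.5636 − 173.0819 = -339.6455°; wrapped into (−180°, 180°]: 20.3545°.
Δφ = -31.5555 − 61.6024 = -93.1579°.
a = sin²(Δφ/2) + cos φ₁ · cos φ₂ · sin²(Δλ/2) = 0.540197.
c = 2·atan2(√a, √(1−a)) = 1.65128 rad → d = 6371·c ≈ 10520.28 km.

10520 km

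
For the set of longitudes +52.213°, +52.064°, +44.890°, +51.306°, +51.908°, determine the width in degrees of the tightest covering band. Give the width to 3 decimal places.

Sort the longitudes: +44.890°, +51.306°, +51.908°, +52.064°, +52.213°.
Eastward gaps between consecutive values (wrapping around): 6.416°, 0.602°, 0.156°, 0.149°, 352.677°.
Largest gap = 352.677° ⇒ minimal covering band is its complement: 360° − 352.677° = 7.323°.
Band runs from +44.890° eastward to +52.213°.

7.323°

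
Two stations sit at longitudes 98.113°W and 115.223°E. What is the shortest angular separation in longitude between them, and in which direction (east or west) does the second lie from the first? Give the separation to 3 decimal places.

Raw difference: 115.223 − -98.113 = 213.336°.
Normalise into (−180°, 180°]: 213.336° − 360° = -146.664°.
Negative ⇒ the second point lies to the west; separation 146.664°.

146.664° west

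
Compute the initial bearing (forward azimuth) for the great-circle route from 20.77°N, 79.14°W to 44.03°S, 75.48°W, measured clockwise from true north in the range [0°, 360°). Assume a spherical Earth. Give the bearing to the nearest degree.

177°

Δλ = -75.48 − -79.14 = 3.66°.
θ = atan2( sin Δλ · cos φ₂ , cos φ₁ · sin φ₂ − sin φ₁ · cos φ₂ · cos Δλ )
  = atan2(0.04590, -0.90431) = 177.095° → normalised to [0°, 360°): 177.095°.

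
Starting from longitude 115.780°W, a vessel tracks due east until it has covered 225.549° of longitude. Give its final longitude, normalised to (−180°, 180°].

109.769°E

Start at -115.780°; shift +225.549° → +109.769°.
+109.769° already lies in (−180°, 180°].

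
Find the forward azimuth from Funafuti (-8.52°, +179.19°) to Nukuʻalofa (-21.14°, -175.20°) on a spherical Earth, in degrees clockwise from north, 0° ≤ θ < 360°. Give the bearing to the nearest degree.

Δλ = -175.20 − 179.19 = -354.39°; wrapped into (−180°, 180°]: 5.61°.
θ = atan2( sin Δλ · cos φ₂ , cos φ₁ · sin φ₂ − sin φ₁ · cos φ₂ · cos Δλ )
  = atan2(0.09118, -0.21915) = 157.410° → normalised to [0°, 360°): 157.410°.

157°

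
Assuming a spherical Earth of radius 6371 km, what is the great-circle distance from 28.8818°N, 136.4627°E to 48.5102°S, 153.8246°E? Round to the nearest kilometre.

Δλ = 153.8246 − 136.4627 = 17.3619°.
Δφ = -48.5102 − 28.8818 = -77.3920°.
a = sin²(Δφ/2) + cos φ₁ · cos φ₂ · sin²(Δλ/2) = 0.404075.
c = 2·atan2(√a, √(1−a)) = 1.37775 rad → d = 6371·c ≈ 8777.64 km.

8778 km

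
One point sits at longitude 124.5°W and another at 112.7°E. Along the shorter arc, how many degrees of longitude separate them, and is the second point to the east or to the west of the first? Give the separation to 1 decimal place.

122.8° west

Raw difference: 112.7 − -124.5 = 237.2°.
Normalise into (−180°, 180°]: 237.2° − 360° = -122.8°.
Negative ⇒ the second point lies to the west; separation 122.8°.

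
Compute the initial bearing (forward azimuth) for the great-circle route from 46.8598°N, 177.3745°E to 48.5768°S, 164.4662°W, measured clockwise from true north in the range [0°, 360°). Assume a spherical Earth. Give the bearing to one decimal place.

168.0°

Δλ = -164.4662 − 177.3745 = -341.8407°; wrapped into (−180°, 180°]: 18.1593°.
θ = atan2( sin Δλ · cos φ₂ , cos φ₁ · sin φ₂ − sin φ₁ · cos φ₂ · cos Δλ )
  = atan2(0.20620, -0.97146) = 168.016° → normalised to [0°, 360°): 168.016°.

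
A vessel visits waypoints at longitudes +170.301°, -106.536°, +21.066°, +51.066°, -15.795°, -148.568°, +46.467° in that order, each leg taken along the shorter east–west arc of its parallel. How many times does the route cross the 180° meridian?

Leg 1: +170.301° → -106.536°, shortest Δλ = 83.163° (east) — crosses 180°.
Leg 2: -106.536° → +21.066°, shortest Δλ = 127.602° (east) — does not cross 180°.
Leg 3: +21.066° → +51.066°, shortest Δλ = 30.0° (east) — does not cross 180°.
Leg 4: +51.066° → -15.795°, shortest Δλ = -66.861° (west) — does not cross 180°.
Leg 5: -15.795° → -148.568°, shortest Δλ = -132.773° (west) — does not cross 180°.
Leg 6: -148.568° → +46.467°, shortest Δλ = -164.965° (west) — crosses 180°.
Total crossings: 2.

2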